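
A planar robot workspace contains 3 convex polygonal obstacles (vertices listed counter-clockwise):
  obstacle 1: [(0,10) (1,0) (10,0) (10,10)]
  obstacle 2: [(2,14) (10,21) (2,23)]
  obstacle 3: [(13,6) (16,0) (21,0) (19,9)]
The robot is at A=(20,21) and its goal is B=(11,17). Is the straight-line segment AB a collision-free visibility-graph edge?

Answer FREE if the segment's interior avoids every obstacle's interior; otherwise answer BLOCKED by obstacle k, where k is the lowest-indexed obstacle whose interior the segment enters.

Obstacle 1 [(0,10) (1,0) (10,0) (10,10)]:
  edge (0,10)–(1,0): clear
  edge (1,0)–(10,0): clear
  edge (10,0)–(10,10): clear
  edge (10,10)–(0,10): clear
  midpoint (31/2,19) outside
  → clear
Obstacle 2 [(2,14) (10,21) (2,23)]:
  edge (2,14)–(10,21): clear
  edge (10,21)–(2,23): clear
  edge (2,23)–(2,14): clear
  midpoint (31/2,19) outside
  → clear
Obstacle 3 [(13,6) (16,0) (21,0) (19,9)]:
  edge (13,6)–(16,0): clear
  edge (16,0)–(21,0): clear
  edge (21,0)–(19,9): clear
  edge (19,9)–(13,6): clear
  midpoint (31/2,19) outside
  → clear

FREE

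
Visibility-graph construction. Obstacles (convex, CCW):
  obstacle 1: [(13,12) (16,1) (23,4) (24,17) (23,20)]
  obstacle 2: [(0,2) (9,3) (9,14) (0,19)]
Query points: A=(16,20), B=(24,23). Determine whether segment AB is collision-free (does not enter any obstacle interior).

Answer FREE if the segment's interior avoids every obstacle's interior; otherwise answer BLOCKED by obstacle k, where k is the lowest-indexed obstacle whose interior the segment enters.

FREE

Obstacle 1 [(13,12) (16,1) (23,4) (24,17) (23,20)]:
  edge (13,12)–(16,1): clear
  edge (16,1)–(23,4): clear
  edge (23,4)–(24,17): clear
  edge (24,17)–(23,20): clear
  edge (23,20)–(13,12): clear
  midpoint (20,43/2) outside
  → clear
Obstacle 2 [(0,2) (9,3) (9,14) (0,19)]:
  edge (0,2)–(9,3): clear
  edge (9,3)–(9,14): clear
  edge (9,14)–(0,19): clear
  edge (0,19)–(0,2): clear
  midpoint (20,43/2) outside
  → clear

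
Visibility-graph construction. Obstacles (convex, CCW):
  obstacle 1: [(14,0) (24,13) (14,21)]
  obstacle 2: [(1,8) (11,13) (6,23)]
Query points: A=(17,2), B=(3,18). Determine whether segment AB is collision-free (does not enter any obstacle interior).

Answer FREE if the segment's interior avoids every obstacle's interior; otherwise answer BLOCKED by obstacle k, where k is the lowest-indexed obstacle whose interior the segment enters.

BLOCKED by obstacle 1

Obstacle 1 [(14,0) (24,13) (14,21)]:
  edge (14,0)–(24,13): crosses AB
  edge (24,13)–(14,21): clear
  edge (14,21)–(14,0): crosses AB
  → BLOCKED
Obstacle 2 [(1,8) (11,13) (6,23)]:
  edge (1,8)–(11,13): crosses AB
  edge (11,13)–(6,23): clear
  edge (6,23)–(1,8): crosses AB
  → BLOCKED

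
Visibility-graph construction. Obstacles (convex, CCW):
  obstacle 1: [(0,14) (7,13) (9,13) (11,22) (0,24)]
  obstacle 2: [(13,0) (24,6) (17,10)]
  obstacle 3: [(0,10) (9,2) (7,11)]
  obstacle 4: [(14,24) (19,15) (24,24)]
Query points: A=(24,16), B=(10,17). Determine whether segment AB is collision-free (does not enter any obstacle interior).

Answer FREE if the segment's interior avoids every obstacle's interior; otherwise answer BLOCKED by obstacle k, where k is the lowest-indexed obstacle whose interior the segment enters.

Obstacle 1 [(0,14) (7,13) (9,13) (11,22) (0,24)]:
  edge (0,14)–(7,13): clear
  edge (7,13)–(9,13): clear
  edge (9,13)–(11,22): clear
  edge (11,22)–(0,24): clear
  edge (0,24)–(0,14): clear
  midpoint (17,33/2) outside
  → clear
Obstacle 2 [(13,0) (24,6) (17,10)]:
  edge (13,0)–(24,6): clear
  edge (24,6)–(17,10): clear
  edge (17,10)–(13,0): clear
  midpoint (17,33/2) outside
  → clear
Obstacle 3 [(0,10) (9,2) (7,11)]:
  edge (0,10)–(9,2): clear
  edge (9,2)–(7,11): clear
  edge (7,11)–(0,10): clear
  midpoint (17,33/2) outside
  → clear
Obstacle 4 [(14,24) (19,15) (24,24)]:
  edge (14,24)–(19,15): crosses AB
  edge (19,15)–(24,24): crosses AB
  edge (24,24)–(14,24): clear
  → BLOCKED

BLOCKED by obstacle 4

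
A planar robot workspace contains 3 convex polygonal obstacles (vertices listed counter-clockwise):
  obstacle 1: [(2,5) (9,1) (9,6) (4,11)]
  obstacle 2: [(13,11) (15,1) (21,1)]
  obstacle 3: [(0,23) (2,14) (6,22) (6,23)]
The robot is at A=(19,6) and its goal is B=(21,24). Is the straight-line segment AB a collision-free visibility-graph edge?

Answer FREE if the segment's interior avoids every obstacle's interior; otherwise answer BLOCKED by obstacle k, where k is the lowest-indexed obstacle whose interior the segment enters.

Obstacle 1 [(2,5) (9,1) (9,6) (4,11)]:
  edge (2,5)–(9,1): clear
  edge (9,1)–(9,6): clear
  edge (9,6)–(4,11): clear
  edge (4,11)–(2,5): clear
  midpoint (20,15) outside
  → clear
Obstacle 2 [(13,11) (15,1) (21,1)]:
  edge (13,11)–(15,1): clear
  edge (15,1)–(21,1): clear
  edge (21,1)–(13,11): clear
  midpoint (20,15) outside
  → clear
Obstacle 3 [(0,23) (2,14) (6,22) (6,23)]:
  edge (0,23)–(2,14): clear
  edge (2,14)–(6,22): clear
  edge (6,22)–(6,23): clear
  edge (6,23)–(0,23): clear
  midpoint (20,15) outside
  → clear

FREE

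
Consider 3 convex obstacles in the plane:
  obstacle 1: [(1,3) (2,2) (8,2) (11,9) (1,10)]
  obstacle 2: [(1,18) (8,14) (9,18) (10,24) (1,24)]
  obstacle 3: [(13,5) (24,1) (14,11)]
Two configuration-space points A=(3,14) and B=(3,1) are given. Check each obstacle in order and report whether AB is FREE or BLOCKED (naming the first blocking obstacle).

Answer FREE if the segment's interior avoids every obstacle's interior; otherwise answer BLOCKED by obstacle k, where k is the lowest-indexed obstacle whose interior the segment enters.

BLOCKED by obstacle 1

Obstacle 1 [(1,3) (2,2) (8,2) (11,9) (1,10)]:
  edge (1,3)–(2,2): clear
  edge (2,2)–(8,2): crosses AB
  edge (8,2)–(11,9): clear
  edge (11,9)–(1,10): crosses AB
  edge (1,10)–(1,3): clear
  → BLOCKED
Obstacle 2 [(1,18) (8,14) (9,18) (10,24) (1,24)]:
  edge (1,18)–(8,14): clear
  edge (8,14)–(9,18): clear
  edge (9,18)–(10,24): clear
  edge (10,24)–(1,24): clear
  edge (1,24)–(1,18): clear
  midpoint (3,15/2) outside
  → clear
Obstacle 3 [(13,5) (24,1) (14,11)]:
  edge (13,5)–(24,1): clear
  edge (24,1)–(14,11): clear
  edge (14,11)–(13,5): clear
  midpoint (3,15/2) outside
  → clear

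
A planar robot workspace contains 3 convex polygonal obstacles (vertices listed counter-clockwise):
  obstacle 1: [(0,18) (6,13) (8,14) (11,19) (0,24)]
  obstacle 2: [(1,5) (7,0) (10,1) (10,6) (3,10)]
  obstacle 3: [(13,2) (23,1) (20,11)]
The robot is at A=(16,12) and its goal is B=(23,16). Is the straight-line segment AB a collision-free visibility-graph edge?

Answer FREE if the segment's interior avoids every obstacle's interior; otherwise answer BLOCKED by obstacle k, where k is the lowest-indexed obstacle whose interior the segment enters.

FREE

Obstacle 1 [(0,18) (6,13) (8,14) (11,19) (0,24)]:
  edge (0,18)–(6,13): clear
  edge (6,13)–(8,14): clear
  edge (8,14)–(11,19): clear
  edge (11,19)–(0,24): clear
  edge (0,24)–(0,18): clear
  midpoint (39/2,14) outside
  → clear
Obstacle 2 [(1,5) (7,0) (10,1) (10,6) (3,10)]:
  edge (1,5)–(7,0): clear
  edge (7,0)–(10,1): clear
  edge (10,1)–(10,6): clear
  edge (10,6)–(3,10): clear
  edge (3,10)–(1,5): clear
  midpoint (39/2,14) outside
  → clear
Obstacle 3 [(13,2) (23,1) (20,11)]:
  edge (13,2)–(23,1): clear
  edge (23,1)–(20,11): clear
  edge (20,11)–(13,2): clear
  midpoint (39/2,14) outside
  → clear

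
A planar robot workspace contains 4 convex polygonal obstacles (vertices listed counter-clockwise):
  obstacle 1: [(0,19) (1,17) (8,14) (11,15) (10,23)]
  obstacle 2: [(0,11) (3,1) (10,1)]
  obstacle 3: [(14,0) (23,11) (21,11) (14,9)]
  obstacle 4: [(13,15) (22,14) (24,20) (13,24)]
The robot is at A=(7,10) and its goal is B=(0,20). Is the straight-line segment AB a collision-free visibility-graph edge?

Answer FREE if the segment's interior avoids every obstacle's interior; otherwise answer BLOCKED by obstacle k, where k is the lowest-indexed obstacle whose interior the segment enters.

Obstacle 1 [(0,19) (1,17) (8,14) (11,15) (10,23)]:
  edge (0,19)–(1,17): clear
  edge (1,17)–(8,14): crosses AB
  edge (8,14)–(11,15): clear
  edge (11,15)–(10,23): clear
  edge (10,23)–(0,19): crosses AB
  → BLOCKED
Obstacle 2 [(0,11) (3,1) (10,1)]:
  edge (0,11)–(3,1): clear
  edge (3,1)–(10,1): clear
  edge (10,1)–(0,11): clear
  midpoint (7/2,15) outside
  → clear
Obstacle 3 [(14,0) (23,11) (21,11) (14,9)]:
  edge (14,0)–(23,11): clear
  edge (23,11)–(21,11): clear
  edge (21,11)–(14,9): clear
  edge (14,9)–(14,0): clear
  midpoint (7/2,15) outside
  → clear
Obstacle 4 [(13,15) (22,14) (24,20) (13,24)]:
  edge (13,15)–(22,14): clear
  edge (22,14)–(24,20): clear
  edge (24,20)–(13,24): clear
  edge (13,24)–(13,15): clear
  midpoint (7/2,15) outside
  → clear

BLOCKED by obstacle 1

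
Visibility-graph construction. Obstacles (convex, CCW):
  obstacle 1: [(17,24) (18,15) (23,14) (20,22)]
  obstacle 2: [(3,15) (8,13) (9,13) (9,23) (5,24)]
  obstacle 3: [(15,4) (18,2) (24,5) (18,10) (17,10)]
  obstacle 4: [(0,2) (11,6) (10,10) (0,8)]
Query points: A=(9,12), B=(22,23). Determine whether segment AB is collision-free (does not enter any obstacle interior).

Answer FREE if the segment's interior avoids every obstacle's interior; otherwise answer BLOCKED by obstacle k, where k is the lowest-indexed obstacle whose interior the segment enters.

BLOCKED by obstacle 1

Obstacle 1 [(17,24) (18,15) (23,14) (20,22)]:
  edge (17,24)–(18,15): crosses AB
  edge (18,15)–(23,14): clear
  edge (23,14)–(20,22): crosses AB
  edge (20,22)–(17,24): clear
  → BLOCKED
Obstacle 2 [(3,15) (8,13) (9,13) (9,23) (5,24)]:
  edge (3,15)–(8,13): clear
  edge (8,13)–(9,13): clear
  edge (9,13)–(9,23): clear
  edge (9,23)–(5,24): clear
  edge (5,24)–(3,15): clear
  midpoint (31/2,35/2) outside
  → clear
Obstacle 3 [(15,4) (18,2) (24,5) (18,10) (17,10)]:
  edge (15,4)–(18,2): clear
  edge (18,2)–(24,5): clear
  edge (24,5)–(18,10): clear
  edge (18,10)–(17,10): clear
  edge (17,10)–(15,4): clear
  midpoint (31/2,35/2) outside
  → clear
Obstacle 4 [(0,2) (11,6) (10,10) (0,8)]:
  edge (0,2)–(11,6): clear
  edge (11,6)–(10,10): clear
  edge (10,10)–(0,8): clear
  edge (0,8)–(0,2): clear
  midpoint (31/2,35/2) outside
  → clear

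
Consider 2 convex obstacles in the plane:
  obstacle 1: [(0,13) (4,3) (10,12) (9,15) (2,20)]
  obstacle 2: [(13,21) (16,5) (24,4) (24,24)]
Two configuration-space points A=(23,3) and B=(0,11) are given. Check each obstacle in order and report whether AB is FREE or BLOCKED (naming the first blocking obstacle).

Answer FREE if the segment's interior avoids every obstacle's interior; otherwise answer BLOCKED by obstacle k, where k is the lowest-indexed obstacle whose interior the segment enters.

BLOCKED by obstacle 1

Obstacle 1 [(0,13) (4,3) (10,12) (9,15) (2,20)]:
  edge (0,13)–(4,3): crosses AB
  edge (4,3)–(10,12): crosses AB
  edge (10,12)–(9,15): clear
  edge (9,15)–(2,20): clear
  edge (2,20)–(0,13): clear
  → BLOCKED
Obstacle 2 [(13,21) (16,5) (24,4) (24,24)]:
  edge (13,21)–(16,5): crosses AB
  edge (16,5)–(24,4): crosses AB
  edge (24,4)–(24,24): clear
  edge (24,24)–(13,21): clear
  → BLOCKED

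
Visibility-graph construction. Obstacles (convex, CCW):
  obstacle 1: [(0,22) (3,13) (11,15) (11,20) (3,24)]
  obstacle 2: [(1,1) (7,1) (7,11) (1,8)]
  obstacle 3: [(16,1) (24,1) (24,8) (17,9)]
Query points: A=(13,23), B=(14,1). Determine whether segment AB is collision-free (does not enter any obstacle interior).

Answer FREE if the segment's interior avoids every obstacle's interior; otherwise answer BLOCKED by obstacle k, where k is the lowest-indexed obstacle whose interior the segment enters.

FREE

Obstacle 1 [(0,22) (3,13) (11,15) (11,20) (3,24)]:
  edge (0,22)–(3,13): clear
  edge (3,13)–(11,15): clear
  edge (11,15)–(11,20): clear
  edge (11,20)–(3,24): clear
  edge (3,24)–(0,22): clear
  midpoint (27/2,12) outside
  → clear
Obstacle 2 [(1,1) (7,1) (7,11) (1,8)]:
  edge (1,1)–(7,1): clear
  edge (7,1)–(7,11): clear
  edge (7,11)–(1,8): clear
  edge (1,8)–(1,1): clear
  midpoint (27/2,12) outside
  → clear
Obstacle 3 [(16,1) (24,1) (24,8) (17,9)]:
  edge (16,1)–(24,1): clear
  edge (24,1)–(24,8): clear
  edge (24,8)–(17,9): clear
  edge (17,9)–(16,1): clear
  midpoint (27/2,12) outside
  → clear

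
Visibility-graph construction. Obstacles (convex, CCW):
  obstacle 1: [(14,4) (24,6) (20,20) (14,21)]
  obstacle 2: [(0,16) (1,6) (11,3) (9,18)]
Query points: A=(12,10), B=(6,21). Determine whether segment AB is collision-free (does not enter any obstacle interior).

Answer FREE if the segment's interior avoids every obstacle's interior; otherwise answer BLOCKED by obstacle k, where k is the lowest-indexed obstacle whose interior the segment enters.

Obstacle 1 [(14,4) (24,6) (20,20) (14,21)]:
  edge (14,4)–(24,6): clear
  edge (24,6)–(20,20): clear
  edge (20,20)–(14,21): clear
  edge (14,21)–(14,4): clear
  midpoint (9,31/2) outside
  → clear
Obstacle 2 [(0,16) (1,6) (11,3) (9,18)]:
  edge (0,16)–(1,6): clear
  edge (1,6)–(11,3): clear
  edge (11,3)–(9,18): crosses AB
  edge (9,18)–(0,16): crosses AB
  → BLOCKED

BLOCKED by obstacle 2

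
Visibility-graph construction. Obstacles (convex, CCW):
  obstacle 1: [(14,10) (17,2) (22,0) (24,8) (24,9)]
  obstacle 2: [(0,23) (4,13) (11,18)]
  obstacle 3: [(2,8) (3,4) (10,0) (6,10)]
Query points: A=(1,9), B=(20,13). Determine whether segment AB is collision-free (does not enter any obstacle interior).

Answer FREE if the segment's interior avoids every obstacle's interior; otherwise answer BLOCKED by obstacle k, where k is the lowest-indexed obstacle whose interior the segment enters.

Obstacle 1 [(14,10) (17,2) (22,0) (24,8) (24,9)]:
  edge (14,10)–(17,2): clear
  edge (17,2)–(22,0): clear
  edge (22,0)–(24,8): clear
  edge (24,8)–(24,9): clear
  edge (24,9)–(14,10): clear
  midpoint (21/2,11) outside
  → clear
Obstacle 2 [(0,23) (4,13) (11,18)]:
  edge (0,23)–(4,13): clear
  edge (4,13)–(11,18): clear
  edge (11,18)–(0,23): clear
  midpoint (21/2,11) outside
  → clear
Obstacle 3 [(2,8) (3,4) (10,0) (6,10)]:
  edge (2,8)–(3,4): clear
  edge (3,4)–(10,0): clear
  edge (10,0)–(6,10): clear
  edge (6,10)–(2,8): clear
  midpoint (21/2,11) outside
  → clear

FREE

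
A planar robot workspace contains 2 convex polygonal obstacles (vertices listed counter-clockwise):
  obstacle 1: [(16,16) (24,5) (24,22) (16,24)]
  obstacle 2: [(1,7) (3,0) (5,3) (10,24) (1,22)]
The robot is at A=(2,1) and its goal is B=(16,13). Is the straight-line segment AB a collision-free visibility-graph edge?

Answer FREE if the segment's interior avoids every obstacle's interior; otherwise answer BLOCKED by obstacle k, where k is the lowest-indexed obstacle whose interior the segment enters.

BLOCKED by obstacle 2

Obstacle 1 [(16,16) (24,5) (24,22) (16,24)]:
  edge (16,16)–(24,5): clear
  edge (24,5)–(24,22): clear
  edge (24,22)–(16,24): clear
  edge (16,24)–(16,16): clear
  midpoint (9,7) outside
  → clear
Obstacle 2 [(1,7) (3,0) (5,3) (10,24) (1,22)]:
  edge (1,7)–(3,0): crosses AB
  edge (3,0)–(5,3): clear
  edge (5,3)–(10,24): crosses AB
  edge (10,24)–(1,22): clear
  edge (1,22)–(1,7): clear
  → BLOCKED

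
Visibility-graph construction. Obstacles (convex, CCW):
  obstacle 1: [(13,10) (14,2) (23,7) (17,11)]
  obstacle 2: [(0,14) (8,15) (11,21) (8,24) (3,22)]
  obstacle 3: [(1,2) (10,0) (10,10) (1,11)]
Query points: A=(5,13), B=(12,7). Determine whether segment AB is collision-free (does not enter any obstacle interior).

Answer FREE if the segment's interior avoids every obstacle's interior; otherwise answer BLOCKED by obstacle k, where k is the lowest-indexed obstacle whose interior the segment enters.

BLOCKED by obstacle 3

Obstacle 1 [(13,10) (14,2) (23,7) (17,11)]:
  edge (13,10)–(14,2): clear
  edge (14,2)–(23,7): clear
  edge (23,7)–(17,11): clear
  edge (17,11)–(13,10): clear
  midpoint (17/2,10) outside
  → clear
Obstacle 2 [(0,14) (8,15) (11,21) (8,24) (3,22)]:
  edge (0,14)–(8,15): clear
  edge (8,15)–(11,21): clear
  edge (11,21)–(8,24): clear
  edge (8,24)–(3,22): clear
  edge (3,22)–(0,14): clear
  midpoint (17/2,10) outside
  → clear
Obstacle 3 [(1,2) (10,0) (10,10) (1,11)]:
  edge (1,2)–(10,0): clear
  edge (10,0)–(10,10): crosses AB
  edge (10,10)–(1,11): crosses AB
  edge (1,11)–(1,2): clear
  → BLOCKED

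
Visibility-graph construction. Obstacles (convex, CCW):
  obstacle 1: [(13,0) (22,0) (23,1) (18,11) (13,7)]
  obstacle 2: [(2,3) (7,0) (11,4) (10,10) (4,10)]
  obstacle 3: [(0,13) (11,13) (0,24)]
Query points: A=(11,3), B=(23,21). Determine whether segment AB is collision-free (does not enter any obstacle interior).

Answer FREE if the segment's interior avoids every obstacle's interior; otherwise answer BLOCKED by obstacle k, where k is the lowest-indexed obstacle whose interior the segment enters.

BLOCKED by obstacle 1

Obstacle 1 [(13,0) (22,0) (23,1) (18,11) (13,7)]:
  edge (13,0)–(22,0): clear
  edge (22,0)–(23,1): clear
  edge (23,1)–(18,11): clear
  edge (18,11)–(13,7): crosses AB
  edge (13,7)–(13,0): crosses AB
  → BLOCKED
Obstacle 2 [(2,3) (7,0) (11,4) (10,10) (4,10)]:
  edge (2,3)–(7,0): clear
  edge (7,0)–(11,4): clear
  edge (11,4)–(10,10): clear
  edge (10,10)–(4,10): clear
  edge (4,10)–(2,3): clear
  midpoint (17,12) outside
  → clear
Obstacle 3 [(0,13) (11,13) (0,24)]:
  edge (0,13)–(11,13): clear
  edge (11,13)–(0,24): clear
  edge (0,24)–(0,13): clear
  midpoint (17,12) outside
  → clear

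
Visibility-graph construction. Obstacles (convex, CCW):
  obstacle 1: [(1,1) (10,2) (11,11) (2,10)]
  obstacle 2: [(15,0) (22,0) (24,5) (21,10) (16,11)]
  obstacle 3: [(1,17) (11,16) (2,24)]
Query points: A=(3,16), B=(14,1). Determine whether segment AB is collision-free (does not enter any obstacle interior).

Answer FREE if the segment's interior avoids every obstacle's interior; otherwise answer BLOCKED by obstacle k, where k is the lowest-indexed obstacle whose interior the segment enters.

Obstacle 1 [(1,1) (10,2) (11,11) (2,10)]:
  edge (1,1)–(10,2): clear
  edge (10,2)–(11,11): crosses AB
  edge (11,11)–(2,10): crosses AB
  edge (2,10)–(1,1): clear
  → BLOCKED
Obstacle 2 [(15,0) (22,0) (24,5) (21,10) (16,11)]:
  edge (15,0)–(22,0): clear
  edge (22,0)–(24,5): clear
  edge (24,5)–(21,10): clear
  edge (21,10)–(16,11): clear
  edge (16,11)–(15,0): clear
  midpoint (17/2,17/2) outside
  → clear
Obstacle 3 [(1,17) (11,16) (2,24)]:
  edge (1,17)–(11,16): clear
  edge (11,16)–(2,24): clear
  edge (2,24)–(1,17): clear
  midpoint (17/2,17/2) outside
  → clear

BLOCKED by obstacle 1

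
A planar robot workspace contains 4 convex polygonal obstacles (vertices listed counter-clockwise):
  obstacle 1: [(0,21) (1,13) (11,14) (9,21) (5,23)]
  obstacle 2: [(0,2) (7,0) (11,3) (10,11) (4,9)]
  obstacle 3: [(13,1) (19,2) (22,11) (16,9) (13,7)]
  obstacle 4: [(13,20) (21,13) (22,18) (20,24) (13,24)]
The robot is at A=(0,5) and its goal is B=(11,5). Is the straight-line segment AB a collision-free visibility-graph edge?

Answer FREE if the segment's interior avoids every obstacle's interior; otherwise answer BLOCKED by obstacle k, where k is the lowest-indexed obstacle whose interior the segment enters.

Obstacle 1 [(0,21) (1,13) (11,14) (9,21) (5,23)]:
  edge (0,21)–(1,13): clear
  edge (1,13)–(11,14): clear
  edge (11,14)–(9,21): clear
  edge (9,21)–(5,23): clear
  edge (5,23)–(0,21): clear
  midpoint (11/2,5) outside
  → clear
Obstacle 2 [(0,2) (7,0) (11,3) (10,11) (4,9)]:
  edge (0,2)–(7,0): clear
  edge (7,0)–(11,3): clear
  edge (11,3)–(10,11): crosses AB
  edge (10,11)–(4,9): clear
  edge (4,9)–(0,2): crosses AB
  → BLOCKED
Obstacle 3 [(13,1) (19,2) (22,11) (16,9) (13,7)]:
  edge (13,1)–(19,2): clear
  edge (19,2)–(22,11): clear
  edge (22,11)–(16,9): clear
  edge (16,9)–(13,7): clear
  edge (13,7)–(13,1): clear
  midpoint (11/2,5) outside
  → clear
Obstacle 4 [(13,20) (21,13) (22,18) (20,24) (13,24)]:
  edge (13,20)–(21,13): clear
  edge (21,13)–(22,18): clear
  edge (22,18)–(20,24): clear
  edge (20,24)–(13,24): clear
  edge (13,24)–(13,20): clear
  midpoint (11/2,5) outside
  → clear

BLOCKED by obstacle 2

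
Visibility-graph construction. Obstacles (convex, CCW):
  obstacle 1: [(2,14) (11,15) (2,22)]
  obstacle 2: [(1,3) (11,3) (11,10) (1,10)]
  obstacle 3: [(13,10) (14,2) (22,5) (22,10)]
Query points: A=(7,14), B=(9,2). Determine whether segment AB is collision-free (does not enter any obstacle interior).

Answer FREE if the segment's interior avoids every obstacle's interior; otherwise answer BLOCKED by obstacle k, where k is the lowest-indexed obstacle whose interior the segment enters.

BLOCKED by obstacle 2

Obstacle 1 [(2,14) (11,15) (2,22)]:
  edge (2,14)–(11,15): clear
  edge (11,15)–(2,22): clear
  edge (2,22)–(2,14): clear
  midpoint (8,8) outside
  → clear
Obstacle 2 [(1,3) (11,3) (11,10) (1,10)]:
  edge (1,3)–(11,3): crosses AB
  edge (11,3)–(11,10): clear
  edge (11,10)–(1,10): crosses AB
  edge (1,10)–(1,3): clear
  → BLOCKED
Obstacle 3 [(13,10) (14,2) (22,5) (22,10)]:
  edge (13,10)–(14,2): clear
  edge (14,2)–(22,5): clear
  edge (22,5)–(22,10): clear
  edge (22,10)–(13,10): clear
  midpoint (8,8) outside
  → clear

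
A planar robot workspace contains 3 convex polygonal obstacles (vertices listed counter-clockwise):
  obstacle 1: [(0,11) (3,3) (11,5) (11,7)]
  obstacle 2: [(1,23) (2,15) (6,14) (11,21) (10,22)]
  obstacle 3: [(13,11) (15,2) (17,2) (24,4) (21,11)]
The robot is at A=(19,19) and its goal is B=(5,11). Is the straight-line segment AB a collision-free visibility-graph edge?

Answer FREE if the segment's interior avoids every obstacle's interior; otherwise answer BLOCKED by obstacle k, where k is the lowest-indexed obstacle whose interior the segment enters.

Obstacle 1 [(0,11) (3,3) (11,5) (11,7)]:
  edge (0,11)–(3,3): clear
  edge (3,3)–(11,5): clear
  edge (11,5)–(11,7): clear
  edge (11,7)–(0,11): clear
  midpoint (12,15) outside
  → clear
Obstacle 2 [(1,23) (2,15) (6,14) (11,21) (10,22)]:
  edge (1,23)–(2,15): clear
  edge (2,15)–(6,14): clear
  edge (6,14)–(11,21): clear
  edge (11,21)–(10,22): clear
  edge (10,22)–(1,23): clear
  midpoint (12,15) outside
  → clear
Obstacle 3 [(13,11) (15,2) (17,2) (24,4) (21,11)]:
  edge (13,11)–(15,2): clear
  edge (15,2)–(17,2): clear
  edge (17,2)–(24,4): clear
  edge (24,4)–(21,11): clear
  edge (21,11)–(13,11): clear
  midpoint (12,15) outside
  → clear

FREE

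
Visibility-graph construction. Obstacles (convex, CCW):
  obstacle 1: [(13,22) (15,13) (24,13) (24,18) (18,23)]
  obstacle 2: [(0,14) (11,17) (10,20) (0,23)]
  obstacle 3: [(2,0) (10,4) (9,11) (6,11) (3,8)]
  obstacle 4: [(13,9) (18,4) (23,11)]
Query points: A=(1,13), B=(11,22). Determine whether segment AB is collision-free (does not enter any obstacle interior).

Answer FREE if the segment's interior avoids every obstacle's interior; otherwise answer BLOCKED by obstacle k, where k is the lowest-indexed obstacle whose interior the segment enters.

BLOCKED by obstacle 2

Obstacle 1 [(13,22) (15,13) (24,13) (24,18) (18,23)]:
  edge (13,22)–(15,13): clear
  edge (15,13)–(24,13): clear
  edge (24,13)–(24,18): clear
  edge (24,18)–(18,23): clear
  edge (18,23)–(13,22): clear
  midpoint (6,35/2) outside
  → clear
Obstacle 2 [(0,14) (11,17) (10,20) (0,23)]:
  edge (0,14)–(11,17): crosses AB
  edge (11,17)–(10,20): clear
  edge (10,20)–(0,23): crosses AB
  edge (0,23)–(0,14): clear
  → BLOCKED
Obstacle 3 [(2,0) (10,4) (9,11) (6,11) (3,8)]:
  edge (2,0)–(10,4): clear
  edge (10,4)–(9,11): clear
  edge (9,11)–(6,11): clear
  edge (6,11)–(3,8): clear
  edge (3,8)–(2,0): clear
  midpoint (6,35/2) outside
  → clear
Obstacle 4 [(13,9) (18,4) (23,11)]:
  edge (13,9)–(18,4): clear
  edge (18,4)–(23,11): clear
  edge (23,11)–(13,9): clear
  midpoint (6,35/2) outside
  → clear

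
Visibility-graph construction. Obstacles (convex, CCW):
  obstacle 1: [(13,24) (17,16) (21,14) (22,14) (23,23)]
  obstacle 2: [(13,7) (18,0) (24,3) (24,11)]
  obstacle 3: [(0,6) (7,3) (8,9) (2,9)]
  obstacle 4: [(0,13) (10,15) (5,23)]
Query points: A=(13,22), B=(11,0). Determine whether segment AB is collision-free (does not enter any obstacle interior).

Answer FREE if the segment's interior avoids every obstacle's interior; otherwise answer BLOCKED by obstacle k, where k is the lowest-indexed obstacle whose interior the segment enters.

FREE

Obstacle 1 [(13,24) (17,16) (21,14) (22,14) (23,23)]:
  edge (13,24)–(17,16): clear
  edge (17,16)–(21,14): clear
  edge (21,14)–(22,14): clear
  edge (22,14)–(23,23): clear
  edge (23,23)–(13,24): clear
  midpoint (12,11) outside
  → clear
Obstacle 2 [(13,7) (18,0) (24,3) (24,11)]:
  edge (13,7)–(18,0): clear
  edge (18,0)–(24,3): clear
  edge (24,3)–(24,11): clear
  edge (24,11)–(13,7): clear
  midpoint (12,11) outside
  → clear
Obstacle 3 [(0,6) (7,3) (8,9) (2,9)]:
  edge (0,6)–(7,3): clear
  edge (7,3)–(8,9): clear
  edge (8,9)–(2,9): clear
  edge (2,9)–(0,6): clear
  midpoint (12,11) outside
  → clear
Obstacle 4 [(0,13) (10,15) (5,23)]:
  edge (0,13)–(10,15): clear
  edge (10,15)–(5,23): clear
  edge (5,23)–(0,13): clear
  midpoint (12,11) outside
  → clear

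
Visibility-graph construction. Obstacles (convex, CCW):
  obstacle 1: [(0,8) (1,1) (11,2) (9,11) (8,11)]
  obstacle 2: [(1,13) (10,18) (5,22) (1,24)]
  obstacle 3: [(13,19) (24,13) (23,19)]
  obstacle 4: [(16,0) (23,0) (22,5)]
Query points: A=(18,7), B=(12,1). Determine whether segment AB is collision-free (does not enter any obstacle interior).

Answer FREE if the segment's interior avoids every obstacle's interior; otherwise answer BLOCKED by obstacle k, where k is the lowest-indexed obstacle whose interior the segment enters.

FREE

Obstacle 1 [(0,8) (1,1) (11,2) (9,11) (8,11)]:
  edge (0,8)–(1,1): clear
  edge (1,1)–(11,2): clear
  edge (11,2)–(9,11): clear
  edge (9,11)–(8,11): clear
  edge (8,11)–(0,8): clear
  midpoint (15,4) outside
  → clear
Obstacle 2 [(1,13) (10,18) (5,22) (1,24)]:
  edge (1,13)–(10,18): clear
  edge (10,18)–(5,22): clear
  edge (5,22)–(1,24): clear
  edge (1,24)–(1,13): clear
  midpoint (15,4) outside
  → clear
Obstacle 3 [(13,19) (24,13) (23,19)]:
  edge (13,19)–(24,13): clear
  edge (24,13)–(23,19): clear
  edge (23,19)–(13,19): clear
  midpoint (15,4) outside
  → clear
Obstacle 4 [(16,0) (23,0) (22,5)]:
  edge (16,0)–(23,0): clear
  edge (23,0)–(22,5): clear
  edge (22,5)–(16,0): clear
  midpoint (15,4) outside
  → clear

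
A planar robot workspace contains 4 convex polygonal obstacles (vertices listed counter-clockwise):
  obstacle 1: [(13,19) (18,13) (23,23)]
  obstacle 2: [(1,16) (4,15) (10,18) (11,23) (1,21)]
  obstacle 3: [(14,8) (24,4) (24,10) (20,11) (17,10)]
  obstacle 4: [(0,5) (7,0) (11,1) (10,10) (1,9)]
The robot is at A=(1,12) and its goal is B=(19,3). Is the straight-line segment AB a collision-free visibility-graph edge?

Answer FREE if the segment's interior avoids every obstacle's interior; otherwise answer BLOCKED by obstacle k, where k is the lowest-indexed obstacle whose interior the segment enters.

BLOCKED by obstacle 4

Obstacle 1 [(13,19) (18,13) (23,23)]:
  edge (13,19)–(18,13): clear
  edge (18,13)–(23,23): clear
  edge (23,23)–(13,19): clear
  midpoint (10,15/2) outside
  → clear
Obstacle 2 [(1,16) (4,15) (10,18) (11,23) (1,21)]:
  edge (1,16)–(4,15): clear
  edge (4,15)–(10,18): clear
  edge (10,18)–(11,23): clear
  edge (11,23)–(1,21): clear
  edge (1,21)–(1,16): clear
  midpoint (10,15/2) outside
  → clear
Obstacle 3 [(14,8) (24,4) (24,10) (20,11) (17,10)]:
  edge (14,8)–(24,4): clear
  edge (24,4)–(24,10): clear
  edge (24,10)–(20,11): clear
  edge (20,11)–(17,10): clear
  edge (17,10)–(14,8): clear
  midpoint (10,15/2) outside
  → clear
Obstacle 4 [(0,5) (7,0) (11,1) (10,10) (1,9)]:
  edge (0,5)–(7,0): clear
  edge (7,0)–(11,1): clear
  edge (11,1)–(10,10): crosses AB
  edge (10,10)–(1,9): crosses AB
  edge (1,9)–(0,5): clear
  → BLOCKED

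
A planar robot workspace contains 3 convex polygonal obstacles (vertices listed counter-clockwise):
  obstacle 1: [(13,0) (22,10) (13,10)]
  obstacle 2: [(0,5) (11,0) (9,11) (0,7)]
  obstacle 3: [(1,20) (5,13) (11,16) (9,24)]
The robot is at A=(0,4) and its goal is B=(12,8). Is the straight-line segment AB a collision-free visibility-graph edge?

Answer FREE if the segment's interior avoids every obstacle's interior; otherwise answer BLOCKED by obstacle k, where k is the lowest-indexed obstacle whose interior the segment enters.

BLOCKED by obstacle 2

Obstacle 1 [(13,0) (22,10) (13,10)]:
  edge (13,0)–(22,10): clear
  edge (22,10)–(13,10): clear
  edge (13,10)–(13,0): clear
  midpoint (6,6) outside
  → clear
Obstacle 2 [(0,5) (11,0) (9,11) (0,7)]:
  edge (0,5)–(11,0): crosses AB
  edge (11,0)–(9,11): crosses AB
  edge (9,11)–(0,7): clear
  edge (0,7)–(0,5): clear
  → BLOCKED
Obstacle 3 [(1,20) (5,13) (11,16) (9,24)]:
  edge (1,20)–(5,13): clear
  edge (5,13)–(11,16): clear
  edge (11,16)–(9,24): clear
  edge (9,24)–(1,20): clear
  midpoint (6,6) outside
  → clear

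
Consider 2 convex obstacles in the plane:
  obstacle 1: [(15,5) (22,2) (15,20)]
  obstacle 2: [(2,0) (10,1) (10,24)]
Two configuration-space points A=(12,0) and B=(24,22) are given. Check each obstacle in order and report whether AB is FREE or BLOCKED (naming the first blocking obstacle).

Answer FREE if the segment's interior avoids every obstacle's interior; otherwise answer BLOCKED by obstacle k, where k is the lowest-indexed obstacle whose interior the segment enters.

BLOCKED by obstacle 1

Obstacle 1 [(15,5) (22,2) (15,20)]:
  edge (15,5)–(22,2): clear
  edge (22,2)–(15,20): crosses AB
  edge (15,20)–(15,5): crosses AB
  → BLOCKED
Obstacle 2 [(2,0) (10,1) (10,24)]:
  edge (2,0)–(10,1): clear
  edge (10,1)–(10,24): clear
  edge (10,24)–(2,0): clear
  midpoint (18,11) outside
  → clear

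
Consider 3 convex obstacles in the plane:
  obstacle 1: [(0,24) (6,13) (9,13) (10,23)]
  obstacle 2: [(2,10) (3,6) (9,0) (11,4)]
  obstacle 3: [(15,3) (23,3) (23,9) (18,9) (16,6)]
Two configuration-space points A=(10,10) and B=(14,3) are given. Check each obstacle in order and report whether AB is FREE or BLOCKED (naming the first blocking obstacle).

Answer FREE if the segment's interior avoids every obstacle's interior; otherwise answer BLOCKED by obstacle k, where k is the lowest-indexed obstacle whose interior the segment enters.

FREE

Obstacle 1 [(0,24) (6,13) (9,13) (10,23)]:
  edge (0,24)–(6,13): clear
  edge (6,13)–(9,13): clear
  edge (9,13)–(10,23): clear
  edge (10,23)–(0,24): clear
  midpoint (12,13/2) outside
  → clear
Obstacle 2 [(2,10) (3,6) (9,0) (11,4)]:
  edge (2,10)–(3,6): clear
  edge (3,6)–(9,0): clear
  edge (9,0)–(11,4): clear
  edge (11,4)–(2,10): clear
  midpoint (12,13/2) outside
  → clear
Obstacle 3 [(15,3) (23,3) (23,9) (18,9) (16,6)]:
  edge (15,3)–(23,3): clear
  edge (23,3)–(23,9): clear
  edge (23,9)–(18,9): clear
  edge (18,9)–(16,6): clear
  edge (16,6)–(15,3): clear
  midpoint (12,13/2) outside
  → clear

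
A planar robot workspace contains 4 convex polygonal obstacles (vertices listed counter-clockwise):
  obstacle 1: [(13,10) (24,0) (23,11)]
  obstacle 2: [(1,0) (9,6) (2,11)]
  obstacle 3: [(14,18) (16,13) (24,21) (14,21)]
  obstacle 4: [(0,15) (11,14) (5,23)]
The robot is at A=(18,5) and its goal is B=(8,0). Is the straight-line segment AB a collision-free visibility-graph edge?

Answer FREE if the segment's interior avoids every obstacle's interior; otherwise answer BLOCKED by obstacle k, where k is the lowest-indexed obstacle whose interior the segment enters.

FREE

Obstacle 1 [(13,10) (24,0) (23,11)]:
  edge (13,10)–(24,0): clear
  edge (24,0)–(23,11): clear
  edge (23,11)–(13,10): clear
  midpoint (13,5/2) outside
  → clear
Obstacle 2 [(1,0) (9,6) (2,11)]:
  edge (1,0)–(9,6): clear
  edge (9,6)–(2,11): clear
  edge (2,11)–(1,0): clear
  midpoint (13,5/2) outside
  → clear
Obstacle 3 [(14,18) (16,13) (24,21) (14,21)]:
  edge (14,18)–(16,13): clear
  edge (16,13)–(24,21): clear
  edge (24,21)–(14,21): clear
  edge (14,21)–(14,18): clear
  midpoint (13,5/2) outside
  → clear
Obstacle 4 [(0,15) (11,14) (5,23)]:
  edge (0,15)–(11,14): clear
  edge (11,14)–(5,23): clear
  edge (5,23)–(0,15): clear
  midpoint (13,5/2) outside
  → clear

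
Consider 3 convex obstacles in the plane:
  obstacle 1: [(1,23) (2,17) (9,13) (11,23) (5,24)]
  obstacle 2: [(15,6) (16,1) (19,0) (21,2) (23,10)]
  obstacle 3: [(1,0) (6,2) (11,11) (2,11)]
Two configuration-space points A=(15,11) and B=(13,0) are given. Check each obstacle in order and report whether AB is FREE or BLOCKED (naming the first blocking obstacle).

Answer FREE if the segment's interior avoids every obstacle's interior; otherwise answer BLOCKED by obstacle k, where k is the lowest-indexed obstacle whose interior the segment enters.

FREE

Obstacle 1 [(1,23) (2,17) (9,13) (11,23) (5,24)]:
  edge (1,23)–(2,17): clear
  edge (2,17)–(9,13): clear
  edge (9,13)–(11,23): clear
  edge (11,23)–(5,24): clear
  edge (5,24)–(1,23): clear
  midpoint (14,11/2) outside
  → clear
Obstacle 2 [(15,6) (16,1) (19,0) (21,2) (23,10)]:
  edge (15,6)–(16,1): clear
  edge (16,1)–(19,0): clear
  edge (19,0)–(21,2): clear
  edge (21,2)–(23,10): clear
  edge (23,10)–(15,6): clear
  midpoint (14,11/2) outside
  → clear
Obstacle 3 [(1,0) (6,2) (11,11) (2,11)]:
  edge (1,0)–(6,2): clear
  edge (6,2)–(11,11): clear
  edge (11,11)–(2,11): clear
  edge (2,11)–(1,0): clear
  midpoint (14,11/2) outside
  → clear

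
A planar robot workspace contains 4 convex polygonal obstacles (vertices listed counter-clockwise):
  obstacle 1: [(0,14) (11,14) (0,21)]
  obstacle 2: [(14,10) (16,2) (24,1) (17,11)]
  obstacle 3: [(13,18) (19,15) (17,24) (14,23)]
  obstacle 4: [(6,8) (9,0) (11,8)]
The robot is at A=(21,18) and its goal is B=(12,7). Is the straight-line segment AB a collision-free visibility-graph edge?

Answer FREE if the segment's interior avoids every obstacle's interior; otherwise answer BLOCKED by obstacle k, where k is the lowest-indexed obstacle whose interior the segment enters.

Obstacle 1 [(0,14) (11,14) (0,21)]:
  edge (0,14)–(11,14): clear
  edge (11,14)–(0,21): clear
  edge (0,21)–(0,14): clear
  midpoint (33/2,25/2) outside
  → clear
Obstacle 2 [(14,10) (16,2) (24,1) (17,11)]:
  edge (14,10)–(16,2): crosses AB
  edge (16,2)–(24,1): clear
  edge (24,1)–(17,11): clear
  edge (17,11)–(14,10): crosses AB
  → BLOCKED
Obstacle 3 [(13,18) (19,15) (17,24) (14,23)]:
  edge (13,18)–(19,15): crosses AB
  edge (19,15)–(17,24): crosses AB
  edge (17,24)–(14,23): clear
  edge (14,23)–(13,18): clear
  → BLOCKED
Obstacle 4 [(6,8) (9,0) (11,8)]:
  edge (6,8)–(9,0): clear
  edge (9,0)–(11,8): clear
  edge (11,8)–(6,8): clear
  midpoint (33/2,25/2) outside
  → clear

BLOCKED by obstacle 2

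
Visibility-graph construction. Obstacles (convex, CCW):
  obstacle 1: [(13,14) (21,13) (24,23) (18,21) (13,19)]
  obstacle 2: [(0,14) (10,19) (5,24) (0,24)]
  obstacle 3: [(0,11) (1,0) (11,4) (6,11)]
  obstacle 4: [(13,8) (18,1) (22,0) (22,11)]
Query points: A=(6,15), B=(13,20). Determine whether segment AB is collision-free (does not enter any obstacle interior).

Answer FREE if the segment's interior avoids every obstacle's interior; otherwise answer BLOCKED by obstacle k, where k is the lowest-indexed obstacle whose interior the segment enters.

Obstacle 1 [(13,14) (21,13) (24,23) (18,21) (13,19)]:
  edge (13,14)–(21,13): clear
  edge (21,13)–(24,23): clear
  edge (24,23)–(18,21): clear
  edge (18,21)–(13,19): clear
  edge (13,19)–(13,14): clear
  midpoint (19/2,35/2) outside
  → clear
Obstacle 2 [(0,14) (10,19) (5,24) (0,24)]:
  edge (0,14)–(10,19): clear
  edge (10,19)–(5,24): clear
  edge (5,24)–(0,24): clear
  edge (0,24)–(0,14): clear
  midpoint (19/2,35/2) outside
  → clear
Obstacle 3 [(0,11) (1,0) (11,4) (6,11)]:
  edge (0,11)–(1,0): clear
  edge (1,0)–(11,4): clear
  edge (11,4)–(6,11): clear
  edge (6,11)–(0,11): clear
  midpoint (19/2,35/2) outside
  → clear
Obstacle 4 [(13,8) (18,1) (22,0) (22,11)]:
  edge (13,8)–(18,1): clear
  edge (18,1)–(22,0): clear
  edge (22,0)–(22,11): clear
  edge (22,11)–(13,8): clear
  midpoint (19/2,35/2) outside
  → clear

FREE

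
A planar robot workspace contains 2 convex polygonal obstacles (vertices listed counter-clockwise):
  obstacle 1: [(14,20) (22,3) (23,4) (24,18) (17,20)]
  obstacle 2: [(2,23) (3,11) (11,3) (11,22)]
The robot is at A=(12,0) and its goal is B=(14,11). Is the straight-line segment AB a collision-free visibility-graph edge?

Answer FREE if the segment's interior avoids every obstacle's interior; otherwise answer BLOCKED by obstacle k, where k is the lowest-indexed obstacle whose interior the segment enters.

Obstacle 1 [(14,20) (22,3) (23,4) (24,18) (17,20)]:
  edge (14,20)–(22,3): clear
  edge (22,3)–(23,4): clear
  edge (23,4)–(24,18): clear
  edge (24,18)–(17,20): clear
  edge (17,20)–(14,20): clear
  midpoint (13,11/2) outside
  → clear
Obstacle 2 [(2,23) (3,11) (11,3) (11,22)]:
  edge (2,23)–(3,11): clear
  edge (3,11)–(11,3): clear
  edge (11,3)–(11,22): clear
  edge (11,22)–(2,23): clear
  midpoint (13,11/2) outside
  → clear

FREE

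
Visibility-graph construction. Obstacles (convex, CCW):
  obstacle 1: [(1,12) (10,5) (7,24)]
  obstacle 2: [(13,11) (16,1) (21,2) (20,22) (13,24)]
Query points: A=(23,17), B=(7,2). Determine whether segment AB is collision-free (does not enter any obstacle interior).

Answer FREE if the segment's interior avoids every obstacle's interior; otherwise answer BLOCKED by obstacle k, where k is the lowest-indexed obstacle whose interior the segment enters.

BLOCKED by obstacle 2

Obstacle 1 [(1,12) (10,5) (7,24)]:
  edge (1,12)–(10,5): clear
  edge (10,5)–(7,24): clear
  edge (7,24)–(1,12): clear
  midpoint (15,19/2) outside
  → clear
Obstacle 2 [(13,11) (16,1) (21,2) (20,22) (13,24)]:
  edge (13,11)–(16,1): crosses AB
  edge (16,1)–(21,2): clear
  edge (21,2)–(20,22): crosses AB
  edge (20,22)–(13,24): clear
  edge (13,24)–(13,11): clear
  → BLOCKED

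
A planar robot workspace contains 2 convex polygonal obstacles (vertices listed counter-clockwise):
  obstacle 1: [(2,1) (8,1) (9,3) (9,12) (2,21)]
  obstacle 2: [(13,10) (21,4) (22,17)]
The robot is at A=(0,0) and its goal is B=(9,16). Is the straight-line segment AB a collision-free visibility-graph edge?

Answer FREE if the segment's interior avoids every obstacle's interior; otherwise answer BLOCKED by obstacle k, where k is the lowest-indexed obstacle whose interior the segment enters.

BLOCKED by obstacle 1

Obstacle 1 [(2,1) (8,1) (9,3) (9,12) (2,21)]:
  edge (2,1)–(8,1): clear
  edge (8,1)–(9,3): clear
  edge (9,3)–(9,12): clear
  edge (9,12)–(2,21): crosses AB
  edge (2,21)–(2,1): crosses AB
  → BLOCKED
Obstacle 2 [(13,10) (21,4) (22,17)]:
  edge (13,10)–(21,4): clear
  edge (21,4)–(22,17): clear
  edge (22,17)–(13,10): clear
  midpoint (9/2,8) outside
  → clear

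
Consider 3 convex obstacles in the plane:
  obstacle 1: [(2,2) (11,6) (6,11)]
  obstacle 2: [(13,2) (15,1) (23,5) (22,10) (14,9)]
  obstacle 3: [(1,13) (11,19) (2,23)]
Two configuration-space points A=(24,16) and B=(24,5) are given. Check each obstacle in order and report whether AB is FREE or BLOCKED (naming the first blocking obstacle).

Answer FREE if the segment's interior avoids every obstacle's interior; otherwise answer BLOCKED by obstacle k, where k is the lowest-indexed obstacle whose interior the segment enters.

FREE

Obstacle 1 [(2,2) (11,6) (6,11)]:
  edge (2,2)–(11,6): clear
  edge (11,6)–(6,11): clear
  edge (6,11)–(2,2): clear
  midpoint (24,21/2) outside
  → clear
Obstacle 2 [(13,2) (15,1) (23,5) (22,10) (14,9)]:
  edge (13,2)–(15,1): clear
  edge (15,1)–(23,5): clear
  edge (23,5)–(22,10): clear
  edge (22,10)–(14,9): clear
  edge (14,9)–(13,2): clear
  midpoint (24,21/2) outside
  → clear
Obstacle 3 [(1,13) (11,19) (2,23)]:
  edge (1,13)–(11,19): clear
  edge (11,19)–(2,23): clear
  edge (2,23)–(1,13): clear
  midpoint (24,21/2) outside
  → clear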